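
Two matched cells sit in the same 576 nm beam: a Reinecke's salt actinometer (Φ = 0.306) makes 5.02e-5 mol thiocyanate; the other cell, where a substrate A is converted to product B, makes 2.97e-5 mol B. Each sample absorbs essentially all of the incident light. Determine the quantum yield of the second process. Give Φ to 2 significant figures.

Photons absorbed by the actinometer: 5.02e-5 / 0.306 = 1.641e-4 mol.
Φ(unknown) = 2.97e-5 / 1.641e-4 = 0.18.

Φ = 0.18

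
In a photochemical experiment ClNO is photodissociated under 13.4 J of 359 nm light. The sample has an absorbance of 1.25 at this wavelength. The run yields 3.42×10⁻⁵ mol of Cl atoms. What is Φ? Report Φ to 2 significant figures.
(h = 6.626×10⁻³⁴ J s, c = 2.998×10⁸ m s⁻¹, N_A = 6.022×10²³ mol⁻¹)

Φ = 0.90

Photon energy at 359 nm: hc/λ = (6.626×10⁻³⁴)(2.998×10⁸)/(359×10⁻⁹) = 5.533×10⁻¹⁹ J.
Photons incident: 13.4 / 5.533×10⁻¹⁹ = 2.422×10¹⁹, i.e. 2.422×10¹⁹/6.022×10²³ = 4.022×10⁻⁵ mol.
Fraction absorbed: 1 − 10^(−1.25) = 0.9438.
Photons absorbed: 0.9438 × 4.022×10⁻⁵ = 3.796×10⁻⁵ mol.
Φ = 3.42×10⁻⁵ mol / 3.796×10⁻⁵ mol photons = 0.90.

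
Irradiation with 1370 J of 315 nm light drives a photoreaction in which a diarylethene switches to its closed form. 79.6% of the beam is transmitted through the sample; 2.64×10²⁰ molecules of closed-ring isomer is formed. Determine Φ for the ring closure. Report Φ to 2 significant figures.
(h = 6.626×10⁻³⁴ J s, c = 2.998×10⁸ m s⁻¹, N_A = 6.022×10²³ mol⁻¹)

Product: 2.64×10²⁰ / 6.022×10²³ = 4.384×10⁻⁴ mol.
Photon energy at 315 nm: hc/λ = (6.626×10⁻³⁴)(2.998×10⁸)/(315×10⁻⁹) = 6.306×10⁻¹⁹ J.
Photons incident: 1370 / 6.306×10⁻¹⁹ = 2.173×10²¹, i.e. 2.173×10²¹/6.022×10²³ = 0.003608 mol.
Fraction absorbed: 1 − 79.6/100 = 0.2040.
Photons absorbed: 0.2040 × 0.003608 = 7.360×10⁻⁴ mol.
Φ = 4.384×10⁻⁴ mol / 7.360×10⁻⁴ mol photons = 0.60.

Φ = 0.60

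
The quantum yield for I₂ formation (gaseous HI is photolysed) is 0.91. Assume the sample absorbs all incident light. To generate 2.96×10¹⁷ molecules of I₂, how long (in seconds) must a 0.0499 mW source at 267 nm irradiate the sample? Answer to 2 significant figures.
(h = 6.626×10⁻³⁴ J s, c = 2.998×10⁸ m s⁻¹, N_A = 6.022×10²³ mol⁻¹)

Product: 2.96×10¹⁷ / 6.022×10²³ = 4.915×10⁻⁷ mol.
Photons that must be absorbed: 4.915×10⁻⁷ / 0.91 = 5.401×10⁻⁷ mol.
Photon energy: hc/λ = 7.440×10⁻¹⁹ J; per mole, 4.480×10⁵ J mol⁻¹.
Energy required: 5.401×10⁻⁷ × 4.480×10⁵ = 0.2420 J.
Time: 0.2420 J / 4.99e-05 W = 4800 s.

t ≈ 4800 s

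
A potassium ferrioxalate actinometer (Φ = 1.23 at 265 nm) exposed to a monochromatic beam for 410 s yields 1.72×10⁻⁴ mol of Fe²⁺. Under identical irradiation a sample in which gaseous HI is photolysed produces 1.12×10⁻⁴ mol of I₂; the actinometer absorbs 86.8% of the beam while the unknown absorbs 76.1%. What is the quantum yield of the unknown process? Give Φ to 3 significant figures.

Photons absorbed by the actinometer: 1.72×10⁻⁴ / 1.23 = 1.398×10⁻⁴ mol.
Incident flux: 1.398×10⁻⁴ / 0.868 = 1.611×10⁻⁴ einstein.
Absorbed by unknown: 0.761 × 1.611×10⁻⁴ = 1.226×10⁻⁴ mol.
Φ(unknown) = 1.12×10⁻⁴ / 1.226×10⁻⁴ = 0.914.

Φ = 0.914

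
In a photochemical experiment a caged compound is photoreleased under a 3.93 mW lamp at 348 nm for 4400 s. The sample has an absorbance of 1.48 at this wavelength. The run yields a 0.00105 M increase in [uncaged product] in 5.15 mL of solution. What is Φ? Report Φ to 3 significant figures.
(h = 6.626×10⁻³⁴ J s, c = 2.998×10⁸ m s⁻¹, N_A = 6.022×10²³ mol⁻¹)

Product: (0.00105 M)(0.00515 L) = 5.407×10⁻⁶ mol.
Photon energy at 348 nm: hc/λ = (6.626×10⁻³⁴)(2.998×10⁸)/(348×10⁻⁹) = 5.708×10⁻¹⁹ J.
Energy delivered: (3.93 mW)(4400 s) = 17.29 J.
Photons incident: 17.29 / 5.708×10⁻¹⁹ = 3.029×10¹⁹, i.e. 3.029×10¹⁹/6.022×10²³ = 5.030×10⁻⁵ mol.
Fraction absorbed: 1 − 10^(−1.48) = 0.9669.
Photons absorbed: 0.9669 × 5.030×10⁻⁵ = 4.864×10⁻⁵ mol.
Φ = 5.407×10⁻⁶ mol / 4.864×10⁻⁵ mol photons = 0.111.

Φ = 0.111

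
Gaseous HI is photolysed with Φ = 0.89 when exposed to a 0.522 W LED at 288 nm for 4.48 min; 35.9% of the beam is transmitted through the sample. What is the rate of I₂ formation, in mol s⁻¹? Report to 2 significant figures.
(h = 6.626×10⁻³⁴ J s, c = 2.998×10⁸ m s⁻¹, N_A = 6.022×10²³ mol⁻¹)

Photon energy at 288 nm: hc/λ = (6.626×10⁻³⁴)(2.998×10⁸)/(288×10⁻⁹) = 6.897×10⁻¹⁹ J.
Energy delivered: (0.522 W)(268.8 s) = 140.3 J.
Photons incident: 140.3 / 6.897×10⁻¹⁹ = 2.034×10²⁰, i.e. 2.034×10²⁰/6.022×10²³ = 3.378×10⁻⁴ mol.
Fraction absorbed: 1 − 35.9/100 = 0.6410.
Photons absorbed: 0.6410 × 3.378×10⁻⁴ = 2.165×10⁻⁴ mol.
Product formed: 0.89 × 2.165×10⁻⁴ = 1.927×10⁻⁴ mol.
Rate: 1.927×10⁻⁴ / 268.8 s = 7.2×10⁻⁷ mol s⁻¹.

7.2×10⁻⁷ mol s⁻¹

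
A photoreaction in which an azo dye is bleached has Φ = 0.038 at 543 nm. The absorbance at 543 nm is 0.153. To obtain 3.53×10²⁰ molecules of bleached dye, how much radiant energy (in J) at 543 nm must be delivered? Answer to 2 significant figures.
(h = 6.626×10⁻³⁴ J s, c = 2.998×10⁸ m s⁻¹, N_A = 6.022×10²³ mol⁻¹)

Product: 3.53×10²⁰ / 6.022×10²³ = 5.862×10⁻⁴ mol.
Photons that must be absorbed: 5.862×10⁻⁴ / 0.038 = 0.01543 mol.
Fraction absorbed: 1 − 10^(−0.153) = 0.2969.
Incident photons needed: 0.01543 / 0.2969 = 0.05197 mol.
Photon energy: hc/λ = 3.658×10⁻¹⁹ J; per mole, 2.203×10⁵ J mol⁻¹.
Energy required: 0.05197 × 2.203×10⁵ = 1.1×10⁴ J.

1.1×10⁴ J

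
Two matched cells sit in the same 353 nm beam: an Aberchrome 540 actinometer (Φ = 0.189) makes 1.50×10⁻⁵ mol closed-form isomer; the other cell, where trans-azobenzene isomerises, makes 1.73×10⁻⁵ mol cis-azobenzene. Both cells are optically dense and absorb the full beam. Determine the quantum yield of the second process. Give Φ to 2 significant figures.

Photons absorbed by the actinometer: 1.50×10⁻⁵ / 0.189 = 7.937×10⁻⁵ mol.
Φ(unknown) = 1.73×10⁻⁵ / 7.937×10⁻⁵ = 0.22.

Φ = 0.22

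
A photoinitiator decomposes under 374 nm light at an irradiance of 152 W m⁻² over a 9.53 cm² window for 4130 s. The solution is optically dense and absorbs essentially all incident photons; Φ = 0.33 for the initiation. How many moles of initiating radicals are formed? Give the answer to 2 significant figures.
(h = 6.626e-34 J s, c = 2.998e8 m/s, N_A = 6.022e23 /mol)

Photon energy at 374 nm: hc/λ = (6.626e-34)(2.998e8)/(374e-9) = 5.311e-19 J.
Energy delivered: (152 W m⁻²)(9.53e-4 m²)(4130 s) = 598.3 J.
Photons incident: 598.3 / 5.311e-19 = 1.127e21, i.e. 1.127e21/6.022e23 = 0.001871 mol.
Product: Φ × n_abs = 0.33 × 0.001871 = 6.174e-4 mol.

6.2e-4 mol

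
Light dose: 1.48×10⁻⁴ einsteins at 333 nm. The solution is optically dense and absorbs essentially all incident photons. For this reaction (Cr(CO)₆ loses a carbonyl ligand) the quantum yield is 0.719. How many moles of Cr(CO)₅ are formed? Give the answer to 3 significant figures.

Product: Φ × n_abs = 0.719 × 1.48×10⁻⁴ = 1.064×10⁻⁴ mol.

1.06×10⁻⁴ mol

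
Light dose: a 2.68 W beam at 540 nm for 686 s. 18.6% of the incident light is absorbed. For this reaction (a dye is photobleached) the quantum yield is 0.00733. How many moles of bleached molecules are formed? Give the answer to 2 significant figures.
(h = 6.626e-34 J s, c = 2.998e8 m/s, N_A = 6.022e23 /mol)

Photon energy at 540 nm: hc/λ = (6.626e-34)(2.998e8)/(540e-9) = 3.679e-19 J.
Energy delivered: (2.68 W)(686 s) = 1838 J.
Photons incident: 1838 / 3.679e-19 = 4.996e21, i.e. 4.996e21/6.022e23 = 0.008296 mol.
Photons absorbed: 0.186 × 0.008296 = 0.001543 mol.
Product: Φ × n_abs = 0.00733 × 0.001543 = 1.131e-5 mol.

1.1e-5 mol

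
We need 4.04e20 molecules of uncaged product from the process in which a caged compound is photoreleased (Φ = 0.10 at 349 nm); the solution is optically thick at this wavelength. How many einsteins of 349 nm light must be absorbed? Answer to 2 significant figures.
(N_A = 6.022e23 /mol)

0.0067 einstein

Product: 4.04e20 / 6.022e23 = 6.709e-4 mol.
Photons that must be absorbed: 6.709e-4 / 0.10 = 0.006709 mol.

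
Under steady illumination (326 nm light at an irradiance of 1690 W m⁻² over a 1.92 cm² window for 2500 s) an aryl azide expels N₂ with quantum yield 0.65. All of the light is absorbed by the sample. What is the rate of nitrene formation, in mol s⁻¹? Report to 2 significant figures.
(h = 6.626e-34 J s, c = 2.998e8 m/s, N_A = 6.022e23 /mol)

5.7e-7 mol s⁻¹

Photon energy at 326 nm: hc/λ = (6.626e-34)(2.998e8)/(326e-9) = 6.093e-19 J.
Energy delivered: (1690 W m⁻²)(1.92e-4 m²)(2500 s) = 811.2 J.
Photons incident: 811.2 / 6.093e-19 = 1.331e21, i.e. 1.331e21/6.022e23 = 0.002210 mol.
Product formed: 0.65 × 0.002210 = 0.001437 mol.
Rate: 0.001437 / 2500 s = 5.7e-7 mol s⁻¹.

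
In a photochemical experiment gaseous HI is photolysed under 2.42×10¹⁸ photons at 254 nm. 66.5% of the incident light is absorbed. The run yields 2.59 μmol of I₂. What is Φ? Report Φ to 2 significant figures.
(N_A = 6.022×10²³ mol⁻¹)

Product: 2.59 μmol = 2.59×10⁻⁶ mol.
Moles of photons: 2.42×10¹⁸ / 6.022×10²³ = 4.019×10⁻⁶ mol.
Photons absorbed: 0.665 × 4.019×10⁻⁶ = 2.673×10⁻⁶ mol.
Φ = 2.59×10⁻⁶ mol / 2.673×10⁻⁶ mol photons = 0.97.

Φ = 0.97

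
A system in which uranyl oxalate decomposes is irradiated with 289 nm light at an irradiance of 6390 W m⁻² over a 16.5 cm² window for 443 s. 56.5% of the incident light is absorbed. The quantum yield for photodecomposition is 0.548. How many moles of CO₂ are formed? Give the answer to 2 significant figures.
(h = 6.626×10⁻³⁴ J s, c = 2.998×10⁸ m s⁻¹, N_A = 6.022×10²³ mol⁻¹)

Photon energy at 289 nm: hc/λ = (6.626×10⁻³⁴)(2.998×10⁸)/(289×10⁻⁹) = 6.874×10⁻¹⁹ J.
Energy delivered: (6390 W m⁻²)(16.5×10⁻⁴ m²)(443 s) = 4671 J.
Photons incident: 4671 / 6.874×10⁻¹⁹ = 6.795×10²¹, i.e. 6.795×10²¹/6.022×10²³ = 0.01128 mol.
Photons absorbed: 0.565 × 0.01128 = 0.006373 mol.
Product: Φ × n_abs = 0.548 × 0.006373 = 0.003492 mol.

0.0035 mol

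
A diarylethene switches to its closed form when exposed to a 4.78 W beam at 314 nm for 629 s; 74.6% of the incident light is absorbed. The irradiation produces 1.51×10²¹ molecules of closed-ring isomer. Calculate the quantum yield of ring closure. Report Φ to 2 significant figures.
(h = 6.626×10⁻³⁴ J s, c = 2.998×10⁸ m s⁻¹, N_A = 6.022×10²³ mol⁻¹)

Φ = 0.43

Product: 1.51×10²¹ / 6.022×10²³ = 0.002507 mol.
Photon energy at 314 nm: hc/λ = (6.626×10⁻³⁴)(2.998×10⁸)/(314×10⁻⁹) = 6.326×10⁻¹⁹ J.
Energy delivered: (4.78 W)(629 s) = 3007 J.
Photons incident: 3007 / 6.326×10⁻¹⁹ = 4.753×10²¹, i.e. 4.753×10²¹/6.022×10²³ = 0.007893 mol.
Photons absorbed: 0.746 × 0.007893 = 0.005888 mol.
Φ = 0.002507 mol / 0.005888 mol photons = 0.43.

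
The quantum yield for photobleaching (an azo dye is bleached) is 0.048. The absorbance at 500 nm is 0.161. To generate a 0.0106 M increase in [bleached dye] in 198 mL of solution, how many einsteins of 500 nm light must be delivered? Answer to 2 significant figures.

0.14 einstein

Product: (0.0106 M)(0.198 L) = 0.002099 mol.
Photons that must be absorbed: 0.002099 / 0.048 = 0.04373 mol.
Fraction absorbed: 1 − 10^(−0.161) = 0.3098.
Incident photons needed: 0.04373 / 0.3098 = 0.1412 mol.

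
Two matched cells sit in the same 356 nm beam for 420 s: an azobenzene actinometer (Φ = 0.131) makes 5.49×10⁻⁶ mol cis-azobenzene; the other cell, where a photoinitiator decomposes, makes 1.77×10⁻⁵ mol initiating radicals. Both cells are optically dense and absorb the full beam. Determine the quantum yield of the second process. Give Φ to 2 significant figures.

Photons absorbed by the actinometer: 5.49×10⁻⁶ / 0.131 = 4.191×10⁻⁵ mol.
Φ(unknown) = 1.77×10⁻⁵ / 4.191×10⁻⁵ = 0.42.

Φ = 0.42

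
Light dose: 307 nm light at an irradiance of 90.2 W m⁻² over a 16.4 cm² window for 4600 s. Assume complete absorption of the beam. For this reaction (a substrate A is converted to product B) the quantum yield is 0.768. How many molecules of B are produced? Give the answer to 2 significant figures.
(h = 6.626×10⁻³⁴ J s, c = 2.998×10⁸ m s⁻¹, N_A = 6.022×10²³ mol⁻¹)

8.1×10²⁰ molecules

Photon energy at 307 nm: hc/λ = (6.626×10⁻³⁴)(2.998×10⁸)/(307×10⁻⁹) = 6.471×10⁻¹⁹ J.
Energy delivered: (90.2 W m⁻²)(16.4×10⁻⁴ m²)(4600 s) = 680.5 J.
Photons incident: 680.5 / 6.471×10⁻¹⁹ = 1.052×10²¹, i.e. 1.052×10²¹/6.022×10²³ = 0.001747 mol.
Product: Φ × n_abs = 0.768 × 0.001747 = 0.001342 mol.
As a count: 0.001342 × 6.022×10²³ = 8.1×10²⁰.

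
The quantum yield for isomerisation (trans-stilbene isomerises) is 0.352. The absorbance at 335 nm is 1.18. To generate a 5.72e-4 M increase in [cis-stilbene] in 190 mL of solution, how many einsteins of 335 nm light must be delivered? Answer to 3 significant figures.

Product: (5.72e-4 M)(0.19 L) = 1.087e-4 mol.
Photons that must be absorbed: 1.087e-4 / 0.352 = 3.088e-4 mol.
Fraction absorbed: 1 − 10^(−1.18) = 0.9339.
Incident photons needed: 3.088e-4 / 0.9339 = 3.307e-4 mol.

3.31e-4 einstein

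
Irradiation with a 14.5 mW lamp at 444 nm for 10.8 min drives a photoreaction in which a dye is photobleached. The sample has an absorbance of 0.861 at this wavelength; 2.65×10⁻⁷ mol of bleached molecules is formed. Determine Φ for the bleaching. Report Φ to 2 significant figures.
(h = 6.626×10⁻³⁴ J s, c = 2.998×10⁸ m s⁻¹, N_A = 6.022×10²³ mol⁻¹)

Photon energy at 444 nm: hc/λ = (6.626×10⁻³⁴)(2.998×10⁸)/(444×10⁻⁹) = 4.474×10⁻¹⁹ J.
Energy delivered: (14.5 mW)(648 s) = 9.396 J.
Photons incident: 9.396 / 4.474×10⁻¹⁹ = 2.100×10¹⁹, i.e. 2.100×10¹⁹/6.022×10²³ = 3.487×10⁻⁵ mol.
Fraction absorbed: 1 − 10^(−0.861) = 0.8623.
Photons absorbed: 0.8623 × 3.487×10⁻⁵ = 3.007×10⁻⁵ mol.
Φ = 2.65×10⁻⁷ mol / 3.007×10⁻⁵ mol photons = 0.0088.

Φ = 0.0088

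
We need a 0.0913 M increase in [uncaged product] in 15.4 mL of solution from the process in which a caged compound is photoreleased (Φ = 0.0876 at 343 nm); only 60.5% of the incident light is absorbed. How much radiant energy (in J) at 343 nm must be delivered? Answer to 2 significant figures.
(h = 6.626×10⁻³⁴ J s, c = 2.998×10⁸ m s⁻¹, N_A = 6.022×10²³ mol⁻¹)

Product: (0.0913 M)(0.0154 L) = 0.001406 mol.
Photons that must be absorbed: 0.001406 / 0.0876 = 0.01605 mol.
Incident photons needed: 0.01605 / 0.605 = 0.02653 mol.
Photon energy: hc/λ = 5.791×10⁻¹⁹ J; per mole, 3.487×10⁵ J mol⁻¹.
Energy required: 0.02653 × 3.487×10⁵ = 9300 J.

9300 J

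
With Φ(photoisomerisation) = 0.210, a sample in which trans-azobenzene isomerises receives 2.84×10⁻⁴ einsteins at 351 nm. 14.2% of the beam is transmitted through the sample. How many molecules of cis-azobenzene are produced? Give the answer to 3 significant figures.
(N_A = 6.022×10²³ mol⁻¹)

3.08×10¹⁹ molecules

Fraction absorbed: 1 − 14.2/100 = 0.8580.
Photons absorbed: 0.8580 × 2.84×10⁻⁴ = 2.437×10⁻⁴ mol.
Product: Φ × n_abs = 0.210 × 2.437×10⁻⁴ = 5.118×10⁻⁵ mol.
As a count: 5.118×10⁻⁵ × 6.022×10²³ = 3.08×10¹⁹.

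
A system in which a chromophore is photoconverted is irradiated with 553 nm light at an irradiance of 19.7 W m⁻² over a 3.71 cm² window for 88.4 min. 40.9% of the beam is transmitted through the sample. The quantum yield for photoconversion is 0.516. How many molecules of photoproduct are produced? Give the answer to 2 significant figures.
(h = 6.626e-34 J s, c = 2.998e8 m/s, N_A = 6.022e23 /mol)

3.3e19 molecules

Photon energy at 553 nm: hc/λ = (6.626e-34)(2.998e8)/(553e-9) = 3.592e-19 J.
Energy delivered: (19.7 W m⁻²)(3.71e-4 m²)(5304 s) = 38.77 J.
Photons incident: 38.77 / 3.592e-19 = 1.079e20, i.e. 1.079e20/6.022e23 = 1.792e-4 mol.
Fraction absorbed: 1 − 40.9/100 = 0.5910.
Photons absorbed: 0.5910 × 1.792e-4 = 1.059e-4 mol.
Product: Φ × n_abs = 0.516 × 1.059e-4 = 5.464e-5 mol.
As a count: 5.464e-5 × 6.022e23 = 3.3e19.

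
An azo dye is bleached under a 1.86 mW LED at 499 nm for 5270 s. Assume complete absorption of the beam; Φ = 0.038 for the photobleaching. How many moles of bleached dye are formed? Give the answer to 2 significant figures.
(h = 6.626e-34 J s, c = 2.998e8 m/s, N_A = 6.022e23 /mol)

Photon energy at 499 nm: hc/λ = (6.626e-34)(2.998e8)/(499e-9) = 3.981e-19 J.
Energy delivered: (1.86 mW)(5270 s) = 9.802 J.
Photons incident: 9.802 / 3.981e-19 = 2.462e19, i.e. 2.462e19/6.022e23 = 4.088e-5 mol.
Product: Φ × n_abs = 0.038 × 4.088e-5 = 1.553e-6 mol.

1.6e-6 mol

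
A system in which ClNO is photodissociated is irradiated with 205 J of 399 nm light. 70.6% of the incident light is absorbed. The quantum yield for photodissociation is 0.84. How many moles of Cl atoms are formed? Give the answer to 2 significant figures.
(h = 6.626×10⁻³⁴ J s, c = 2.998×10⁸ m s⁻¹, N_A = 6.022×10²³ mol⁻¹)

Photon energy at 399 nm: hc/λ = (6.626×10⁻³⁴)(2.998×10⁸)/(399×10⁻⁹) = 4.979×10⁻¹⁹ J.
Photons incident: 205 / 4.979×10⁻¹⁹ = 4.117×10²⁰, i.e. 4.117×10²⁰/6.022×10²³ = 6.837×10⁻⁴ mol.
Photons absorbed: 0.706 × 6.837×10⁻⁴ = 4.827×10⁻⁴ mol.
Product: Φ × n_abs = 0.84 × 4.827×10⁻⁴ = 4.055×10⁻⁴ mol.

4.1×10⁻⁴ mol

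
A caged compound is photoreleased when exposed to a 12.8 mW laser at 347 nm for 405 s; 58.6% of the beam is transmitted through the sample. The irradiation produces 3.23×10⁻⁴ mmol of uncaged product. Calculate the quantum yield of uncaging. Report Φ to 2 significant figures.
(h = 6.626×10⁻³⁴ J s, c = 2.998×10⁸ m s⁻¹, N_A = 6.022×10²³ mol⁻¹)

Product: 3.23×10⁻⁴ mmol = 3.23×10⁻⁷ mol.
Photon energy at 347 nm: hc/λ = (6.626×10⁻³⁴)(2.998×10⁸)/(347×10⁻⁹) = 5.725×10⁻¹⁹ J.
Energy delivered: (12.8 mW)(405 s) = 5.184 J.
Photons incident: 5.184 / 5.725×10⁻¹⁹ = 9.055×10¹⁸, i.e. 9.055×10¹⁸/6.022×10²³ = 1.504×10⁻⁵ mol.
Fraction absorbed: 1 − 58.6/100 = 0.4140.
Photons absorbed: 0.4140 × 1.504×10⁻⁵ = 6.227×10⁻⁶ mol.
Φ = 3.23×10⁻⁷ mol / 6.227×10⁻⁶ mol photons = 0.052.

Φ = 0.052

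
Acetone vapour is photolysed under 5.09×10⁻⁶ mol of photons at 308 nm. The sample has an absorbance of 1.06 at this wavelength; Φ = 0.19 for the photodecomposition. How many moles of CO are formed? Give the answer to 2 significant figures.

8.8×10⁻⁷ mol

Fraction absorbed: 1 − 10^(−1.06) = 0.9129.
Photons absorbed: 0.9129 × 5.09×10⁻⁶ = 4.647×10⁻⁶ mol.
Product: Φ × n_abs = 0.19 × 4.647×10⁻⁶ = 8.829×10⁻⁷ mol.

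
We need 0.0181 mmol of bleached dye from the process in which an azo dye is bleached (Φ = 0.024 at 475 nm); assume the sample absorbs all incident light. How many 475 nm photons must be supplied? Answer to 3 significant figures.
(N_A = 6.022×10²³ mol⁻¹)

Product: 0.0181 mmol = 1.81×10⁻⁵ mol.
Photons that must be absorbed: 1.81×10⁻⁵ / 0.024 = 7.542×10⁻⁴ mol.
Photon count: 7.542×10⁻⁴ × 6.022×10²³ = 4.54×10²⁰.

4.54×10²⁰ photons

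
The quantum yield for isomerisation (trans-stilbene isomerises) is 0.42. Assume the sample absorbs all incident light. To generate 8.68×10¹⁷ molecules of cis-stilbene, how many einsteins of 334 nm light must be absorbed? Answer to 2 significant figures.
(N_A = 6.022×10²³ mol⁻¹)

3.4×10⁻⁶ einstein

Product: 8.68×10¹⁷ / 6.022×10²³ = 1.441×10⁻⁶ mol.
Photons that must be absorbed: 1.441×10⁻⁶ / 0.42 = 3.431×10⁻⁶ mol.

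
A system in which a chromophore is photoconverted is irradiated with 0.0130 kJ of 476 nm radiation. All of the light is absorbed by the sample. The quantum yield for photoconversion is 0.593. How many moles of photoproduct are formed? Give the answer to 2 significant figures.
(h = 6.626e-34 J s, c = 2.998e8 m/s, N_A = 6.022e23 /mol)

3.1e-5 mol

Photon energy at 476 nm: hc/λ = (6.626e-34)(2.998e8)/(476e-9) = 4.173e-19 J.
Incident energy: 0.0130 kJ = 13.0 J.
Photons incident: 13.0 / 4.173e-19 = 3.115e19, i.e. 3.115e19/6.022e23 = 5.173e-5 mol.
Product: Φ × n_abs = 0.593 × 5.173e-5 = 3.068e-5 mol.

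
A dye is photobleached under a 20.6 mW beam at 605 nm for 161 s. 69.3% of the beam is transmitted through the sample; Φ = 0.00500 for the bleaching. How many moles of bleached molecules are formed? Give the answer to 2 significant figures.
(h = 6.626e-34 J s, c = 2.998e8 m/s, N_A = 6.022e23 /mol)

2.6e-8 mol

Photon energy at 605 nm: hc/λ = (6.626e-34)(2.998e8)/(605e-9) = 3.283e-19 J.
Energy delivered: (20.6 mW)(161 s) = 3.317 J.
Photons incident: 3.317 / 3.283e-19 = 1.010e19, i.e. 1.010e19/6.022e23 = 1.677e-5 mol.
Fraction absorbed: 1 − 69.3/100 = 0.3070.
Photons absorbed: 0.3070 × 1.677e-5 = 5.148e-6 mol.
Product: Φ × n_abs = 0.00500 × 5.148e-6 = 2.574e-8 mol.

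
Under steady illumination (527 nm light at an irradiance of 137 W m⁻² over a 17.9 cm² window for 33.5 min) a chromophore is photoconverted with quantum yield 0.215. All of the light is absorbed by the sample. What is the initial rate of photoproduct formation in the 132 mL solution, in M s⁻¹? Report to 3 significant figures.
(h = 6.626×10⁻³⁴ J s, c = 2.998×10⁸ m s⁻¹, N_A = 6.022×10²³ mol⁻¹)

1.76×10⁻⁶ M s⁻¹

Photon energy at 527 nm: hc/λ = (6.626×10⁻³⁴)(2.998×10⁸)/(527×10⁻⁹) = 3.769×10⁻¹⁹ J.
Energy delivered: (137 W m⁻²)(17.9×10⁻⁴ m²)(2010 s) = 492.9 J.
Photons incident: 492.9 / 3.769×10⁻¹⁹ = 1.308×10²¹, i.e. 1.308×10²¹/6.022×10²³ = 0.002172 mol.
Product formed: 0.215 × 0.002172 = 4.670×10⁻⁴ mol.
Rate: 4.670×10⁻⁴ mol / (2010 s × 0.132 L) = 1.76×10⁻⁶ M s⁻¹.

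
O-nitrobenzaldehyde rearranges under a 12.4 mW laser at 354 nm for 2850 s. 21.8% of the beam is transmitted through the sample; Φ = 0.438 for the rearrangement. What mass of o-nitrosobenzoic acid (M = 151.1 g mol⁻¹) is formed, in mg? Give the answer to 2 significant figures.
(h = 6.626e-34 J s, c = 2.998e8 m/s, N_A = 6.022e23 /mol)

5.4 mg

Photon energy at 354 nm: hc/λ = (6.626e-34)(2.998e8)/(354e-9) = 5.612e-19 J.
Energy delivered: (12.4 mW)(2850 s) = 35.34 J.
Photons incident: 35.34 / 5.612e-19 = 6.297e19, i.e. 6.297e19/6.022e23 = 1.046e-4 mol.
Fraction absorbed: 1 − 21.8/100 = 0.7820.
Photons absorbed: 0.7820 × 1.046e-4 = 8.180e-5 mol.
Product: Φ × n_abs = 0.438 × 8.180e-5 = 3.583e-5 mol.
Mass: 3.583e-5 × 151.1 = 0.005414 g = 5.4 mg.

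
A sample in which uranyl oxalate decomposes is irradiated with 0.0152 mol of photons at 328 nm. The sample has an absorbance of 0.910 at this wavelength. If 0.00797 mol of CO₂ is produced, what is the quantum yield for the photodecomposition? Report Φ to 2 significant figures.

Fraction absorbed: 1 − 10^(−0.910) = 0.8770.
Photons absorbed: 0.8770 × 0.0152 = 0.01333 mol.
Φ = 0.00797 mol / 0.01333 mol photons = 0.60.

Φ = 0.60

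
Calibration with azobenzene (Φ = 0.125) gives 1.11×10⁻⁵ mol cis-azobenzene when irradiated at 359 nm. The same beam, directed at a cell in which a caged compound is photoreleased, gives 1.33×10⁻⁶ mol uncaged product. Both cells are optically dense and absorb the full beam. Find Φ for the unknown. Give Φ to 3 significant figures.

Photons absorbed by the actinometer: 1.11×10⁻⁵ / 0.125 = 8.880×10⁻⁵ mol.
Φ(unknown) = 1.33×10⁻⁶ / 8.880×10⁻⁵ = 0.0150.

Φ = 0.0150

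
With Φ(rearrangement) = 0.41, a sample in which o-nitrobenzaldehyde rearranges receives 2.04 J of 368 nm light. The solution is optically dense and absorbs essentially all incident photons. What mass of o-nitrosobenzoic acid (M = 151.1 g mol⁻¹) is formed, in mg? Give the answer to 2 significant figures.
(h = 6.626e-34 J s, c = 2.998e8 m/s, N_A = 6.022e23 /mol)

Photon energy at 368 nm: hc/λ = (6.626e-34)(2.998e8)/(368e-9) = 5.398e-19 J.
Photons incident: 2.04 / 5.398e-19 = 3.779e18, i.e. 3.779e18/6.022e23 = 6.275e-6 mol.
Product: Φ × n_abs = 0.41 × 6.275e-6 = 2.573e-6 mol.
Mass: 2.573e-6 × 151.1 = 3.888e-4 g = 0.39 mg.

0.39 mg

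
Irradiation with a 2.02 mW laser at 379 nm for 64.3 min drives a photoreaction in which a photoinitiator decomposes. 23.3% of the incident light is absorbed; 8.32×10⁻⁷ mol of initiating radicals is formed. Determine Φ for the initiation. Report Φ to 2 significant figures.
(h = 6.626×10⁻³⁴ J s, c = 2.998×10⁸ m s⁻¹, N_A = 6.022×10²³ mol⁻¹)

Photon energy at 379 nm: hc/λ = (6.626×10⁻³⁴)(2.998×10⁸)/(379×10⁻⁹) = 5.241×10⁻¹⁹ J.
Energy delivered: (2.02 mW)(3858 s) = 7.793 J.
Photons incident: 7.793 / 5.241×10⁻¹⁹ = 1.487×10¹⁹, i.e. 1.487×10¹⁹/6.022×10²³ = 2.469×10⁻⁵ mol.
Photons absorbed: 0.233 × 2.469×10⁻⁵ = 5.753×10⁻⁶ mol.
Φ = 8.32×10⁻⁷ mol / 5.753×10⁻⁶ mol photons = 0.14.

Φ = 0.14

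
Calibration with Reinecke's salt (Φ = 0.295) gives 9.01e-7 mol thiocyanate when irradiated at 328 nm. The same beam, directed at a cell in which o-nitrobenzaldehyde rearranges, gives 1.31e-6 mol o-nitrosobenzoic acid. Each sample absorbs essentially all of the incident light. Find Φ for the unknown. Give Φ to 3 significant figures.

Φ = 0.429

Photons absorbed by the actinometer: 9.01e-7 / 0.295 = 3.054e-6 mol.
Φ(unknown) = 1.31e-6 / 3.054e-6 = 0.429.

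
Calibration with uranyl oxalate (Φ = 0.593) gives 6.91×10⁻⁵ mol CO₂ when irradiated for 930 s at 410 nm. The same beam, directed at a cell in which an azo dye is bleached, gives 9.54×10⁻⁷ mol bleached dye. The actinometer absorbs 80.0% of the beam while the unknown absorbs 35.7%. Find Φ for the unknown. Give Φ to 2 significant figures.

Φ = 0.018

Photons absorbed by the actinometer: 6.91×10⁻⁵ / 0.593 = 1.165×10⁻⁴ mol.
Incident flux: 1.165×10⁻⁴ / 0.800 = 1.456×10⁻⁴ einstein.
Absorbed by unknown: 0.357 × 1.456×10⁻⁴ = 5.198×10⁻⁵ mol.
Φ(unknown) = 9.54×10⁻⁷ / 5.198×10⁻⁵ = 0.018.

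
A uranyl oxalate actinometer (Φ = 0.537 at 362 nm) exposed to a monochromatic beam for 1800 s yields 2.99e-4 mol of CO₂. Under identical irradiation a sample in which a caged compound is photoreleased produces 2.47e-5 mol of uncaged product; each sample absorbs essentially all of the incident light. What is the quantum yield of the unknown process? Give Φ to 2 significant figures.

Photons absorbed by the actinometer: 2.99e-4 / 0.537 = 5.568e-4 mol.
Φ(unknown) = 2.47e-5 / 5.568e-4 = 0.044.

Φ = 0.044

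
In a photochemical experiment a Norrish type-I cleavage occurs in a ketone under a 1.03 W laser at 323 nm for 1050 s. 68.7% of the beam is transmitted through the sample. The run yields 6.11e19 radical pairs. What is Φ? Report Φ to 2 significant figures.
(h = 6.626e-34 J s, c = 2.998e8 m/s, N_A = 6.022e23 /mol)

Φ = 0.11

Product: 6.11e19 / 6.022e23 = 1.015e-4 mol.
Photon energy at 323 nm: hc/λ = (6.626e-34)(2.998e8)/(323e-9) = 6.150e-19 J.
Energy delivered: (1.03 W)(1050 s) = 1082 J.
Photons incident: 1082 / 6.150e-19 = 1.759e21, i.e. 1.759e21/6.022e23 = 0.002921 mol.
Fraction absorbed: 1 − 68.7/100 = 0.3130.
Photons absorbed: 0.3130 × 0.002921 = 9.143e-4 mol.
Φ = 1.015e-4 mol / 9.143e-4 mol photons = 0.11.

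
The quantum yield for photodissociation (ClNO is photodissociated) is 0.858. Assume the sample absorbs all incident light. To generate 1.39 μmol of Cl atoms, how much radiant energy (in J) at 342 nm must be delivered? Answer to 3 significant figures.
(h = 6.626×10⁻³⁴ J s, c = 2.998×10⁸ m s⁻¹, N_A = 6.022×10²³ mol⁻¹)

0.567 J

Product: 1.39 μmol = 1.39×10⁻⁶ mol.
Photons that must be absorbed: 1.39×10⁻⁶ / 0.858 = 1.620×10⁻⁶ mol.
Photon energy: hc/λ = 5.808×10⁻¹⁹ J; per mole, 3.498×10⁵ J mol⁻¹.
Energy required: 1.620×10⁻⁶ × 3.498×10⁵ = 0.567 J.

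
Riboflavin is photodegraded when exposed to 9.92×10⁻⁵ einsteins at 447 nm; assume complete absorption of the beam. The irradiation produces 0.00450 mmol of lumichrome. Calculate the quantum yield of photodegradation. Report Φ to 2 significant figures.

Product: 0.00450 mmol = 4.50×10⁻⁶ mol.
Φ = 4.50×10⁻⁶ mol / 9.92×10⁻⁵ mol photons = 0.045.

Φ = 0.045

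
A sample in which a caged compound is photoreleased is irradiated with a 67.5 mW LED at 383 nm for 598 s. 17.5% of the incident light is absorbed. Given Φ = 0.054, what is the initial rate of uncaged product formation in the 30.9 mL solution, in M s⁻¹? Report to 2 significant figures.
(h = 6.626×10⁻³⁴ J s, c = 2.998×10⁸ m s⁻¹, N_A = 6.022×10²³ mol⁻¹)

Photon energy at 383 nm: hc/λ = (6.626×10⁻³⁴)(2.998×10⁸)/(383×10⁻⁹) = 5.187×10⁻¹⁹ J.
Energy delivered: (67.5 mW)(598 s) = 40.37 J.
Photons incident: 40.37 / 5.187×10⁻¹⁹ = 7.783×10¹⁹, i.e. 7.783×10¹⁹/6.022×10²³ = 1.292×10⁻⁴ mol.
Photons absorbed: 0.175 × 1.292×10⁻⁴ = 2.261×10⁻⁵ mol.
Product formed: 0.054 × 2.261×10⁻⁵ = 1.221×10⁻⁶ mol.
Rate: 1.221×10⁻⁶ mol / (598 s × 0.0309 L) = 6.6×10⁻⁸ M s⁻¹.

6.6×10⁻⁸ M s⁻¹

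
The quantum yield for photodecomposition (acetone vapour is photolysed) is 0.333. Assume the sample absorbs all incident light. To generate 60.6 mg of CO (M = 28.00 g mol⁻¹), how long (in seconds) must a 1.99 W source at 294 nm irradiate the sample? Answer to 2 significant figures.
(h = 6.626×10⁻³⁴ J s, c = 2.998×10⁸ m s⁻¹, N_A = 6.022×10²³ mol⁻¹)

Product: 60.6 mg / 28.00 g mol⁻¹ = 0.002164 mol.
Photons that must be absorbed: 0.002164 / 0.333 = 0.006498 mol.
Photon energy: hc/λ = 6.757×10⁻¹⁹ J; per mole, 4.069×10⁵ J mol⁻¹.
Energy required: 0.006498 × 4.069×10⁵ = 2644 J.
Time: 2644 J / 1.99 W = 1300 s.

t ≈ 1300 s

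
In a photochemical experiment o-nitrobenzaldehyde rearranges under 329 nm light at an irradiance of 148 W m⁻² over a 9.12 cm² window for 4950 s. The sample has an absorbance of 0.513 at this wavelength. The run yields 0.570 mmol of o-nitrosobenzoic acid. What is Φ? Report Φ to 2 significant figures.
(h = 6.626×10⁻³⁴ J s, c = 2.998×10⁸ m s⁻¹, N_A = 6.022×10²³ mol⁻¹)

Product: 0.570 mmol = 5.70×10⁻⁴ mol.
Photon energy at 329 nm: hc/λ = (6.626×10⁻³⁴)(2.998×10⁸)/(329×10⁻⁹) = 6.038×10⁻¹⁹ J.
Energy delivered: (148 W m⁻²)(9.12×10⁻⁴ m²)(4950 s) = 668.1 J.
Photons incident: 668.1 / 6.038×10⁻¹⁹ = 1.106×10²¹, i.e. 1.106×10²¹/6.022×10²³ = 0.001837 mol.
Fraction absorbed: 1 − 10^(−0.513) = 0.6931.
Photons absorbed: 0.6931 × 0.001837 = 0.001273 mol.
Φ = 5.70×10⁻⁴ mol / 0.001273 mol photons = 0.45.

Φ = 0.45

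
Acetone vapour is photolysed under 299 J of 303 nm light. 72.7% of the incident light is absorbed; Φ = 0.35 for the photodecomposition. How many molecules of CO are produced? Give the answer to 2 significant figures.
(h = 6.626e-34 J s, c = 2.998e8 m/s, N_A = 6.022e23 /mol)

1.2e20 molecules

Photon energy at 303 nm: hc/λ = (6.626e-34)(2.998e8)/(303e-9) = 6.556e-19 J.
Photons incident: 299 / 6.556e-19 = 4.561e20, i.e. 4.561e20/6.022e23 = 7.574e-4 mol.
Photons absorbed: 0.727 × 7.574e-4 = 5.506e-4 mol.
Product: Φ × n_abs = 0.35 × 5.506e-4 = 1.927e-4 mol.
As a count: 1.927e-4 × 6.022e23 = 1.2e20.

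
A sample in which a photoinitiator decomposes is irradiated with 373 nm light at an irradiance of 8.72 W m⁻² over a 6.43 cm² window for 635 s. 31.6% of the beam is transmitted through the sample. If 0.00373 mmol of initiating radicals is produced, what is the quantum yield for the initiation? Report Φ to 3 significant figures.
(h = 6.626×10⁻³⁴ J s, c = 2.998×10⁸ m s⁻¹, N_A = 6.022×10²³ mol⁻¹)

Product: 0.00373 mmol = 3.73×10⁻⁶ mol.
Photon energy at 373 nm: hc/λ = (6.626×10⁻³⁴)(2.998×10⁸)/(373×10⁻⁹) = 5.326×10⁻¹⁹ J.
Energy delivered: (8.72 W m⁻²)(6.43×10⁻⁴ m²)(635 s) = 3.560 J.
Photons incident: 3.560 / 5.326×10⁻¹⁹ = 6.684×10¹⁸, i.e. 6.684×10¹⁸/6.022×10²³ = 1.110×10⁻⁵ mol.
Fraction absorbed: 1 − 31.6/100 = 0.6840.
Photons absorbed: 0.6840 × 1.110×10⁻⁵ = 7.592×10⁻⁶ mol.
Φ = 3.73×10⁻⁶ mol / 7.592×10⁻⁶ mol photons = 0.491.

Φ = 0.491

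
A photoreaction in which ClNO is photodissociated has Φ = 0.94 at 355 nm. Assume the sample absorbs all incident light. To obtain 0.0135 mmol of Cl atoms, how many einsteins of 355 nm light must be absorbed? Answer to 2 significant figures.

1.4e-5 einstein

Product: 0.0135 mmol = 1.35e-5 mol.
Photons that must be absorbed: 1.35e-5 / 0.94 = 1.436e-5 mol.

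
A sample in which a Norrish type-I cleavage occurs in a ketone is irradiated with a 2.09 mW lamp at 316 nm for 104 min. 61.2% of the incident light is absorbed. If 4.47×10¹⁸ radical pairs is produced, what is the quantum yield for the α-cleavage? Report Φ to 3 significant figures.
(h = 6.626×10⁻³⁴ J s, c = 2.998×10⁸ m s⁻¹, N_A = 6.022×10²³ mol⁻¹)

Product: 4.47×10¹⁸ / 6.022×10²³ = 7.423×10⁻⁶ mol.
Photon energy at 316 nm: hc/λ = (6.626×10⁻³⁴)(2.998×10⁸)/(316×10⁻⁹) = 6.286×10⁻¹⁹ J.
Energy delivered: (2.09 mW)(6240 s) = 13.04 J.
Photons incident: 13.04 / 6.286×10⁻¹⁹ = 2.074×10¹⁹, i.e. 2.074×10¹⁹/6.022×10²³ = 3.444×10⁻⁵ mol.
Photons absorbed: 0.612 × 3.444×10⁻⁵ = 2.108×10⁻⁵ mol.
Φ = 7.423×10⁻⁶ mol / 2.108×10⁻⁵ mol photons = 0.352.

Φ = 0.352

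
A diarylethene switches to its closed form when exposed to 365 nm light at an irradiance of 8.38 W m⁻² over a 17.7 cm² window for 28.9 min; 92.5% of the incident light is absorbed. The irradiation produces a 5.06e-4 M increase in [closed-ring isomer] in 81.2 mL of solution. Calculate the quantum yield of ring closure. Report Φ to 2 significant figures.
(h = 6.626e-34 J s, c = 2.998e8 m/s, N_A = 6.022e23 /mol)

Product: (5.06e-4 M)(0.0812 L) = 4.109e-5 mol.
Photon energy at 365 nm: hc/λ = (6.626e-34)(2.998e8)/(365e-9) = 5.442e-19 J.
Energy delivered: (8.38 W m⁻²)(17.7e-4 m²)(1734 s) = 25.72 J.
Photons incident: 25.72 / 5.442e-19 = 4.726e19, i.e. 4.726e19/6.022e23 = 7.848e-5 mol.
Photons absorbed: 0.925 × 7.848e-5 = 7.259e-5 mol.
Φ = 4.109e-5 mol / 7.259e-5 mol photons = 0.57.

Φ = 0.57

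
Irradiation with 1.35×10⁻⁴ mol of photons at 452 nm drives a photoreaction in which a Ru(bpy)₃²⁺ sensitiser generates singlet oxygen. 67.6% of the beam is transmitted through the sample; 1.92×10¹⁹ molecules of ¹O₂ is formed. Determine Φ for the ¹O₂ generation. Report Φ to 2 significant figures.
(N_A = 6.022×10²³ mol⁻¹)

Φ = 0.73

Product: 1.92×10¹⁹ / 6.022×10²³ = 3.188×10⁻⁵ mol.
Fraction absorbed: 1 − 67.6/100 = 0.3240.
Photons absorbed: 0.3240 × 1.35×10⁻⁴ = 4.374×10⁻⁵ mol.
Φ = 3.188×10⁻⁵ mol / 4.374×10⁻⁵ mol photons = 0.73.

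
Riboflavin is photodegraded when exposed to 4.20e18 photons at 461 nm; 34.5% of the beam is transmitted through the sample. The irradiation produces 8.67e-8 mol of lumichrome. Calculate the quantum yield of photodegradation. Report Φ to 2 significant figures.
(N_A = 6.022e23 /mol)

Moles of photons: 4.20e18 / 6.022e23 = 6.974e-6 mol.
Fraction absorbed: 1 − 34.5/100 = 0.6550.
Photons absorbed: 0.6550 × 6.974e-6 = 4.568e-6 mol.
Φ = 8.67e-8 mol / 4.568e-6 mol photons = 0.019.

Φ = 0.019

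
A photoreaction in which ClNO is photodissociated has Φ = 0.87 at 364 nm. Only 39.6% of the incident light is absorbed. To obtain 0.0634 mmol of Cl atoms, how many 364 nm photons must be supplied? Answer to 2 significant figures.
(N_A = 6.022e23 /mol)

1.1e20 photons

Product: 0.0634 mmol = 6.34e-5 mol.
Photons that must be absorbed: 6.34e-5 / 0.87 = 7.287e-5 mol.
Incident photons needed: 7.287e-5 / 0.396 = 1.840e-4 mol.
Photon count: 1.840e-4 × 6.022e23 = 1.1e20.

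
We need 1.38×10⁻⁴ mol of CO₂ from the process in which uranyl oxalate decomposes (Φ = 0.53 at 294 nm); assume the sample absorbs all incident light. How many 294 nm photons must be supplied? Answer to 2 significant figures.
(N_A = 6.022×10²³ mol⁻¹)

1.6×10²⁰ photons

Photons that must be absorbed: 1.38×10⁻⁴ / 0.53 = 2.604×10⁻⁴ mol.
Photon count: 2.604×10⁻⁴ × 6.022×10²³ = 1.6×10²⁰.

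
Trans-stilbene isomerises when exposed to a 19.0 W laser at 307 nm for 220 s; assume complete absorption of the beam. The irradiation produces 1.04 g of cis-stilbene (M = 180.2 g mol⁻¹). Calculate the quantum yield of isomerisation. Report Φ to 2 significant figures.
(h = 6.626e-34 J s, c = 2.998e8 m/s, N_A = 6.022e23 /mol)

Φ = 0.54

Product: 1.04 g / 180.2 g mol⁻¹ = 0.005771 mol.
Photon energy at 307 nm: hc/λ = (6.626e-34)(2.998e8)/(307e-9) = 6.471e-19 J.
Energy delivered: (19.0 W)(220 s) = 4180 J.
Photons incident: 4180 / 6.471e-19 = 6.460e21, i.e. 6.460e21/6.022e23 = 0.01073 mol.
Φ = 0.005771 mol / 0.01073 mol photons = 0.54.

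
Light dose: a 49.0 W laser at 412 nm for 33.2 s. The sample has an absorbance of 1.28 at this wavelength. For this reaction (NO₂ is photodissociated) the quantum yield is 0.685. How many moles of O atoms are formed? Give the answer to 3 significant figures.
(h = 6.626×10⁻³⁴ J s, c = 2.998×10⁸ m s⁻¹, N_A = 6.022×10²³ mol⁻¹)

Photon energy at 412 nm: hc/λ = (6.626×10⁻³⁴)(2.998×10⁸)/(412×10⁻⁹) = 4.822×10⁻¹⁹ J.
Energy delivered: (49.0 W)(33.2 s) = 1627 J.
Photons incident: 1627 / 4.822×10⁻¹⁹ = 3.374×10²¹, i.e. 3.374×10²¹/6.022×10²³ = 0.005603 mol.
Fraction absorbed: 1 − 10^(−1.28) = 0.9475.
Photons absorbed: 0.9475 × 0.005603 = 0.005309 mol.
Product: Φ × n_abs = 0.685 × 0.005309 = 0.003637 mol.

0.00364 mol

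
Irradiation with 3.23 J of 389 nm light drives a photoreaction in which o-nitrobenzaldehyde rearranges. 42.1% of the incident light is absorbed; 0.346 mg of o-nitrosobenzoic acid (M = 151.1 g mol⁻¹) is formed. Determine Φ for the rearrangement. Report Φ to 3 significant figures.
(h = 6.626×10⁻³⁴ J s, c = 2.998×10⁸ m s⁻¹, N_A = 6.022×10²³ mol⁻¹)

Product: 0.346 mg / 151.1 g mol⁻¹ = 2.290×10⁻⁶ mol.
Photon energy at 389 nm: hc/λ = (6.626×10⁻³⁴)(2.998×10⁸)/(389×10⁻⁹) = 5.107×10⁻¹⁹ J.
Photons incident: 3.23 / 5.107×10⁻¹⁹ = 6.325×10¹⁸, i.e. 6.325×10¹⁸/6.022×10²³ = 1.050×10⁻⁵ mol.
Photons absorbed: 0.421 × 1.050×10⁻⁵ = 4.421×10⁻⁶ mol.
Φ = 2.290×10⁻⁶ mol / 4.421×10⁻⁶ mol photons = 0.518.

Φ = 0.518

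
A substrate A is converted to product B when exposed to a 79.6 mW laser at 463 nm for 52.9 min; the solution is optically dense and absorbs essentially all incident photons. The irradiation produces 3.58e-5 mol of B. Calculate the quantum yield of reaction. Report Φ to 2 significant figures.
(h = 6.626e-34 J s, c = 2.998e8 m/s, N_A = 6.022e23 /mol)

Photon energy at 463 nm: hc/λ = (6.626e-34)(2.998e8)/(463e-9) = 4.290e-19 J.
Energy delivered: (79.6 mW)(3174 s) = 252.7 J.
Photons incident: 252.7 / 4.290e-19 = 5.890e20, i.e. 5.890e20/6.022e23 = 9.781e-4 mol.
Φ = 3.58e-5 mol / 9.781e-4 mol photons = 0.037.

Φ = 0.037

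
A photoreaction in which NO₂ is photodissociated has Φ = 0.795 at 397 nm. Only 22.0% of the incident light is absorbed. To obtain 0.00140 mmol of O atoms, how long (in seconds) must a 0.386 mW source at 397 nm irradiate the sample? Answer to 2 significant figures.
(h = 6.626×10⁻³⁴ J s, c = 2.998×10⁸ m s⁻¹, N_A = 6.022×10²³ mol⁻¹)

t ≈ 6200 s

Product: 0.00140 mmol = 1.40×10⁻⁶ mol.
Photons that must be absorbed: 1.40×10⁻⁶ / 0.795 = 1.761×10⁻⁶ mol.
Incident photons needed: 1.761×10⁻⁶ / 0.220 = 8.005×10⁻⁶ mol.
Photon energy: hc/λ = 5.004×10⁻¹⁹ J; per mole, 3.013×10⁵ J mol⁻¹.
Energy required: 8.005×10⁻⁶ × 3.013×10⁵ = 2.412 J.
Time: 2.412 J / 0.000386 W = 6200 s.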